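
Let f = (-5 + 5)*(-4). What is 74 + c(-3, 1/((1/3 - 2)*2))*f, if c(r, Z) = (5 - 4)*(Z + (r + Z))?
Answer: 74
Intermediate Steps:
f = 0 (f = 0*(-4) = 0)
c(r, Z) = r + 2*Z (c(r, Z) = 1*(Z + (Z + r)) = 1*(r + 2*Z) = r + 2*Z)
74 + c(-3, 1/((1/3 - 2)*2))*f = 74 + (-3 + 2/(((1/3 - 2)*2)))*0 = 74 + (-3 + 2/(((1*(⅓) - 2)*2)))*0 = 74 + (-3 + 2/(((⅓ - 2)*2)))*0 = 74 + (-3 + 2/((-5/3*2)))*0 = 74 + (-3 + 2/(-10/3))*0 = 74 + (-3 + 2*(-3/10))*0 = 74 + (-3 - ⅗)*0 = 74 - 18/5*0 = 74 + 0 = 74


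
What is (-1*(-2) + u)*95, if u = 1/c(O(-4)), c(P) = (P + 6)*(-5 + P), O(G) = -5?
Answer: 361/2 ≈ 180.50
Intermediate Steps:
c(P) = (-5 + P)*(6 + P) (c(P) = (6 + P)*(-5 + P) = (-5 + P)*(6 + P))
u = -1/10 (u = 1/(-30 - 5 + (-5)**2) = 1/(-30 - 5 + 25) = 1/(-10) = -1/10 ≈ -0.10000)
(-1*(-2) + u)*95 = (-1*(-2) - 1/10)*95 = (2 - 1/10)*95 = (19/10)*95 = 361/2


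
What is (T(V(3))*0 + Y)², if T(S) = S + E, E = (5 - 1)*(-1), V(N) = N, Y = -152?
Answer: 23104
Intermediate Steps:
E = -4 (E = 4*(-1) = -4)
T(S) = -4 + S (T(S) = S - 4 = -4 + S)
(T(V(3))*0 + Y)² = ((-4 + 3)*0 - 152)² = (-1*0 - 152)² = (0 - 152)² = (-152)² = 23104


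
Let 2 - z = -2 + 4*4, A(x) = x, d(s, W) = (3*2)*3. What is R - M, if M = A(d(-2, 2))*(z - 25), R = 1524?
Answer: 2190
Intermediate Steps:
d(s, W) = 18 (d(s, W) = 6*3 = 18)
z = -12 (z = 2 - (-2 + 4*4) = 2 - (-2 + 16) = 2 - 1*14 = 2 - 14 = -12)
M = -666 (M = 18*(-12 - 25) = 18*(-37) = -666)
R - M = 1524 - 1*(-666) = 1524 + 666 = 2190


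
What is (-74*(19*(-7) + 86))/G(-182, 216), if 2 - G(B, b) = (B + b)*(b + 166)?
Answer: -1739/6493 ≈ -0.26783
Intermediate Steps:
G(B, b) = 2 - (166 + b)*(B + b) (G(B, b) = 2 - (B + b)*(b + 166) = 2 - (B + b)*(166 + b) = 2 - (166 + b)*(B + b))
(-74*(19*(-7) + 86))/G(-182, 216) = (-74*(19*(-7) + 86))/(2 - 1*216² - 166*(-182) - 166*216 - 1*(-182)*216) = (-74*(-133 + 86))/(2 - 1*46656 + 30212 - 35856 + 39312) = (-74*(-47))/(2 - 46656 + 30212 - 35856 + 39312) = 3478/(-12986) = 3478*(-1/12986) = -1739/6493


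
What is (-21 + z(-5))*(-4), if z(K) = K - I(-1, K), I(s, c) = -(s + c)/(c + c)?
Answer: 508/5 ≈ 101.60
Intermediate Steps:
I(s, c) = -(c + s)/(2*c)
z(K) = K - (1 - K)/(2*K) (z(K) = K - (-K - 1*(-1))/(2*K) = K - (-K + 1)/(2*K) = K - (1 - K)/(2*K))
(-21 + z(-5))*(-4) = (-21 + (½ - 5 - ½/(-5)))*(-4) = (-21 + (½ - 5 - ½*(-⅕)))*(-4) = (-21 + (½ - 5 + ⅒))*(-4) = (-21 - 22/5)*(-4) = -127/5*(-4) = 508/5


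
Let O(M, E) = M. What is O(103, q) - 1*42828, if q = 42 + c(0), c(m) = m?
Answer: -42725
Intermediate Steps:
q = 42 (q = 42 + 0 = 42)
O(103, q) - 1*42828 = 103 - 1*42828 = 103 - 42828 = -42725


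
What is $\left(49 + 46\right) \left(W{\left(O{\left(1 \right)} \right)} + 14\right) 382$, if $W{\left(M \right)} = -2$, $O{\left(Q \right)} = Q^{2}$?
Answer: $435480$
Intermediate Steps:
$\left(49 + 46\right) \left(W{\left(O{\left(1 \right)} \right)} + 14\right) 382 = \left(49 + 46\right) \left(-2 + 14\right) 382 = 95 \cdot 12 \cdot 382 = 1140 \cdot 382 = 435480$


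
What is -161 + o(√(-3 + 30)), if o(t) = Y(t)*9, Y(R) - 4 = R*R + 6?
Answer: 172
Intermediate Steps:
Y(R) = 10 + R² (Y(R) = 4 + (R*R + 6) = 4 + (R² + 6) = 4 + (6 + R²) = 10 + R²)
o(t) = 90 + 9*t² (o(t) = (10 + t²)*9 = 90 + 9*t²)
-161 + o(√(-3 + 30)) = -161 + (90 + 9*(√(-3 + 30))²) = -161 + (90 + 9*(√27)²) = -161 + (90 + 9*(3*√3)²) = -161 + (90 + 9*27) = -161 + (90 + 243) = -161 + 333 = 172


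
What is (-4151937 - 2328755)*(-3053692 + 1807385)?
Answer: 8076931804444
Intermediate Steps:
(-4151937 - 2328755)*(-3053692 + 1807385) = -6480692*(-1246307) = 8076931804444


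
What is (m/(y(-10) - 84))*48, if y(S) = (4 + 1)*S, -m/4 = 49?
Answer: 4704/67 ≈ 70.209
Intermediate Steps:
m = -196 (m = -4*49 = -196)
y(S) = 5*S
(m/(y(-10) - 84))*48 = -196/(5*(-10) - 84)*48 = -196/(-50 - 84)*48 = -196/(-134)*48 = -196*(-1/134)*48 = (98/67)*48 = 4704/67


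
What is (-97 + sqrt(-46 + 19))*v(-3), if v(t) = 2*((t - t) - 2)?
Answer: 388 - 12*I*sqrt(3) ≈ 388.0 - 20.785*I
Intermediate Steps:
v(t) = -4 (v(t) = 2*(0 - 2) = 2*(-2) = -4)
(-97 + sqrt(-46 + 19))*v(-3) = (-97 + sqrt(-46 + 19))*(-4) = (-97 + sqrt(-27))*(-4) = (-97 + 3*I*sqrt(3))*(-4) = 388 - 12*I*sqrt(3)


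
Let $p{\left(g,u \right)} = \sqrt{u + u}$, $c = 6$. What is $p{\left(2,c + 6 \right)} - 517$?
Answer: $-517 + 2 \sqrt{6} \approx -512.1$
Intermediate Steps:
$p{\left(g,u \right)} = \sqrt{2} \sqrt{u}$ ($p{\left(g,u \right)} = \sqrt{2 u} = \sqrt{2} \sqrt{u}$)
$p{\left(2,c + 6 \right)} - 517 = \sqrt{2} \sqrt{6 + 6} - 517 = \sqrt{2} \sqrt{12} - 517 = \sqrt{2} \cdot 2 \sqrt{3} - 517 = 2 \sqrt{6} - 517 = -517 + 2 \sqrt{6}$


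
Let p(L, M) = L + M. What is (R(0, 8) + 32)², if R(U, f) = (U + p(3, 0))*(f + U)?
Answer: 3136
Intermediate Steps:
R(U, f) = (3 + U)*(U + f) (R(U, f) = (U + (3 + 0))*(f + U) = (U + 3)*(U + f) = (3 + U)*(U + f))
(R(0, 8) + 32)² = ((0² + 3*0 + 3*8 + 0*8) + 32)² = ((0 + 0 + 24 + 0) + 32)² = (24 + 32)² = 56² = 3136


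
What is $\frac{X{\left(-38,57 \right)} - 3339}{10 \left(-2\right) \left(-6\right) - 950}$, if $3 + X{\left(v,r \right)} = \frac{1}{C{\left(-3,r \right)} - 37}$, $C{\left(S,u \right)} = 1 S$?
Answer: $\frac{133681}{33200} \approx 4.0265$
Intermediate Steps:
$C{\left(S,u \right)} = S$
$X{\left(v,r \right)} = - \frac{121}{40}$ ($X{\left(v,r \right)} = -3 + \frac{1}{-3 - 37} = -3 + \frac{1}{-40} = -3 - \frac{1}{40} = - \frac{121}{40}$)
$\frac{X{\left(-38,57 \right)} - 3339}{10 \left(-2\right) \left(-6\right) - 950} = \frac{- \frac{121}{40} - 3339}{10 \left(-2\right) \left(-6\right) - 950} = - \frac{133681}{40 \left(\left(-20\right) \left(-6\right) - 950\right)} = - \frac{133681}{40 \left(120 - 950\right)} = - \frac{133681}{40 \left(-830\right)} = \left(- \frac{133681}{40}\right) \left(- \frac{1}{830}\right) = \frac{133681}{33200}$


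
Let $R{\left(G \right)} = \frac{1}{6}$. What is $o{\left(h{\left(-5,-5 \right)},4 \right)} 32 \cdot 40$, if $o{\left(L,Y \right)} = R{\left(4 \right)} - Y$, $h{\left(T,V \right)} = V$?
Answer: $- \frac{14720}{3} \approx -4906.7$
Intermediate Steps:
$R{\left(G \right)} = \frac{1}{6}$
$o{\left(L,Y \right)} = \frac{1}{6} - Y$
$o{\left(h{\left(-5,-5 \right)},4 \right)} 32 \cdot 40 = \left(\frac{1}{6} - 4\right) 32 \cdot 40 = \left(- \frac{23}{6}\right) 32 \cdot 40 = \left(- \frac{368}{3}\right) 40 = - \frac{14720}{3}$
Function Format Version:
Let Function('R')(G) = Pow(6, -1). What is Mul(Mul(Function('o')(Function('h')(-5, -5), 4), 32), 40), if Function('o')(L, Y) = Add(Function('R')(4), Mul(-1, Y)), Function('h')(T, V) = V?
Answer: Rational(-14720, 3) ≈ -4906.7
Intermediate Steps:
Function('R')(G) = Rational(1, 6)
Function('o')(L, Y) = Add(Rational(1, 6), Mul(-1, Y))
Mul(Mul(Function('o')(Function('h')(-5, -5), 4), 32), 40) = Mul(Mul(Add(Rational(1, 6), Mul(-1, 4)), 32), 40) = Mul(Mul(Add(Rational(1, 6), -4), 32), 40) = Mul(Mul(Rational(-23, 6), 32), 40) = Mul(Rational(-368, 3), 40) = Rational(-14720, 3)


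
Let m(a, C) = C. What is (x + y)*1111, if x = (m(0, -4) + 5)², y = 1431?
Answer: 1590952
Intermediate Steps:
x = 1 (x = (-4 + 5)² = 1² = 1)
(x + y)*1111 = (1 + 1431)*1111 = 1432*1111 = 1590952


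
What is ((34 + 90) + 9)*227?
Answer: 30191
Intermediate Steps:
((34 + 90) + 9)*227 = (124 + 9)*227 = 133*227 = 30191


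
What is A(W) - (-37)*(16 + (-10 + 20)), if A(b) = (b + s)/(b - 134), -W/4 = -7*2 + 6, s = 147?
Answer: 97945/102 ≈ 960.25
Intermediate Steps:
W = 32 (W = -4*(-7*2 + 6) = -4*(-14 + 6) = -4*(-8) = 32)
A(b) = (147 + b)/(-134 + b) (A(b) = (b + 147)/(b - 134) = (147 + b)/(-134 + b))
A(W) - (-37)*(16 + (-10 + 20)) = (147 + 32)/(-134 + 32) - (-37)*(16 + (-10 + 20)) = 179/(-102) - (-37)*(16 + 10) = -1/102*179 - (-37)*26 = -179/102 - 1*(-962) = -179/102 + 962 = 97945/102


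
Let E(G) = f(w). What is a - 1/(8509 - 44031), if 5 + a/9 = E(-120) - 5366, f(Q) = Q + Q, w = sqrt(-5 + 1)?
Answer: -1717097957/35522 + 36*I ≈ -48339.0 + 36.0*I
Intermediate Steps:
w = 2*I (w = sqrt(-4) = 2*I ≈ 2.0*I)
f(Q) = 2*Q
E(G) = 4*I (E(G) = 2*(2*I) = 4*I)
a = -48339 + 36*I (a = -45 + 9*(4*I - 5366) = -45 + 9*(-5366 + 4*I) = -45 + (-48294 + 36*I) = -48339 + 36*I ≈ -48339.0 + 36.0*I)
a - 1/(8509 - 44031) = (-48339 + 36*I) - 1/(8509 - 44031) = (-48339 + 36*I) - 1/(-35522) = (-48339 + 36*I) - 1*(-1/35522) = (-48339 + 36*I) + 1/35522 = -1717097957/35522 + 36*I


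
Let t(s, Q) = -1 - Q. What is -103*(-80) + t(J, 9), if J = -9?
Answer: 8230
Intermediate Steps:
-103*(-80) + t(J, 9) = -103*(-80) + (-1 - 1*9) = 8240 + (-1 - 9) = 8240 - 10 = 8230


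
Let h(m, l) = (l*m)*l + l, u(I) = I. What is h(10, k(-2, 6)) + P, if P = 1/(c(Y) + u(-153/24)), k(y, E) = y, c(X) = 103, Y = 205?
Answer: 29382/773 ≈ 38.010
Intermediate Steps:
h(m, l) = l + m*l**2 (h(m, l) = m*l**2 + l = l + m*l**2)
P = 8/773 (P = 1/(103 - 153/24) = 1/(103 - 153*1/24) = 1/(103 - 51/8) = 1/(773/8) = 8/773 ≈ 0.010349)
h(10, k(-2, 6)) + P = -2*(1 - 2*10) + 8/773 = -2*(1 - 20) + 8/773 = -2*(-19) + 8/773 = 38 + 8/773 = 29382/773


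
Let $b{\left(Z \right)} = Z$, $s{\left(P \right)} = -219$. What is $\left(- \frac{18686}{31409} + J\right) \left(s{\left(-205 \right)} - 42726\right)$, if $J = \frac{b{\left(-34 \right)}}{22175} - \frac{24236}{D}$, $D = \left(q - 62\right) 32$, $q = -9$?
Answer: $- \frac{4888486301103159}{11303111960} \approx -4.3249 \cdot 10^{5}$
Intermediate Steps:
$D = -2272$ ($D = \left(-9 - 62\right) 32 = \left(-71\right) 32 = -2272$)
$J = \frac{134339013}{12595400}$ ($J = - \frac{34}{22175} - \frac{24236}{-2272} = \left(-34\right) \frac{1}{22175} - - \frac{6059}{568} = - \frac{34}{22175} + \frac{6059}{568} = \frac{134339013}{12595400} \approx 10.666$)
$\left(- \frac{18686}{31409} + J\right) \left(s{\left(-205 \right)} - 42726\right) = \left(- \frac{18686}{31409} + \frac{134339013}{12595400}\right) \left(-219 - 42726\right) = \left(\left(-18686\right) \frac{1}{31409} + \frac{134339013}{12595400}\right) \left(-42945\right) = \left(- \frac{18686}{31409} + \frac{134339013}{12595400}\right) \left(-42945\right) = \frac{3984096414917}{395608918600} \left(-42945\right) = - \frac{4888486301103159}{11303111960}$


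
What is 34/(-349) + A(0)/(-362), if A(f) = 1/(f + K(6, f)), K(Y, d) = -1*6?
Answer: -73499/758028 ≈ -0.096961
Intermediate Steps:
K(Y, d) = -6
A(f) = 1/(-6 + f) (A(f) = 1/(f - 6) = 1/(-6 + f))
34/(-349) + A(0)/(-362) = 34/(-349) + 1/((-6 + 0)*(-362)) = 34*(-1/349) - 1/362/(-6) = -34/349 - 1/6*(-1/362) = -34/349 + 1/2172 = -73499/758028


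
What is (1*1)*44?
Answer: 44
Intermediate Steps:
(1*1)*44 = 1*44 = 44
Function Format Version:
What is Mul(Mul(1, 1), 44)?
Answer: 44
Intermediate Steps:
Mul(Mul(1, 1), 44) = Mul(1, 44) = 44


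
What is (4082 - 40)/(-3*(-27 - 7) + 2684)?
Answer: 2021/1393 ≈ 1.4508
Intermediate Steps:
(4082 - 40)/(-3*(-27 - 7) + 2684) = 4042/(-3*(-34) + 2684) = 4042/(102 + 2684) = 4042/2786 = 4042*(1/2786) = 2021/1393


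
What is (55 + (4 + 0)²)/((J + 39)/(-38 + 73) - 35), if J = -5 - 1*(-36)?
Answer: -71/33 ≈ -2.1515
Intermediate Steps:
J = 31 (J = -5 + 36 = 31)
(55 + (4 + 0)²)/((J + 39)/(-38 + 73) - 35) = (55 + (4 + 0)²)/((31 + 39)/(-38 + 73) - 35) = (55 + 4²)/(70/35 - 35) = (55 + 16)/(70*(1/35) - 35) = 71/(2 - 35) = 71/(-33) = 71*(-1/33) = -71/33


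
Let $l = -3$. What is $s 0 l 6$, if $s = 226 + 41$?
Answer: $0$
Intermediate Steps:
$s = 267$
$s 0 l 6 = 267 \cdot 0 \left(-3\right) 6 = 267 \cdot 0 \cdot 6 = 267 \cdot 0 = 0$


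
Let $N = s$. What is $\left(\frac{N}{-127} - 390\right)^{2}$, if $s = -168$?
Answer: $\frac{2436607044}{16129} \approx 1.5107 \cdot 10^{5}$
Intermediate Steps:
$N = -168$
$\left(\frac{N}{-127} - 390\right)^{2} = \left(- \frac{168}{-127} - 390\right)^{2} = \left(\left(-168\right) \left(- \frac{1}{127}\right) - 390\right)^{2} = \left(\frac{168}{127} - 390\right)^{2} = \left(- \frac{49362}{127}\right)^{2} = \frac{2436607044}{16129}$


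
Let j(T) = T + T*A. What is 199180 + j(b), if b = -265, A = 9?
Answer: 196530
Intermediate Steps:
j(T) = 10*T (j(T) = T + T*9 = T + 9*T = 10*T)
199180 + j(b) = 199180 + 10*(-265) = 199180 - 2650 = 196530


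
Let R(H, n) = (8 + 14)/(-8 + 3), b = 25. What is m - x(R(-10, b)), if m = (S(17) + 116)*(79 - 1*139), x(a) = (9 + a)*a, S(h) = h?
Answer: -198994/25 ≈ -7959.8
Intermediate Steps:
R(H, n) = -22/5 (R(H, n) = 22/(-5) = 22*(-⅕) = -22/5)
x(a) = a*(9 + a)
m = -7980 (m = (17 + 116)*(79 - 1*139) = 133*(79 - 139) = 133*(-60) = -7980)
m - x(R(-10, b)) = -7980 - (-22)*(9 - 22/5)/5 = -7980 - (-22)*23/(5*5) = -7980 - 1*(-506/25) = -7980 + 506/25 = -198994/25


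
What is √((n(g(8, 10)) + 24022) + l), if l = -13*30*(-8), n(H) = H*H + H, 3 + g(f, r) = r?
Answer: 3*√3022 ≈ 164.92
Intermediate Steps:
g(f, r) = -3 + r
n(H) = H + H² (n(H) = H² + H = H + H²)
l = 3120 (l = -390*(-8) = 3120)
√((n(g(8, 10)) + 24022) + l) = √(((-3 + 10)*(1 + (-3 + 10)) + 24022) + 3120) = √((7*(1 + 7) + 24022) + 3120) = √((7*8 + 24022) + 3120) = √((56 + 24022) + 3120) = √(24078 + 3120) = √27198 = 3*√3022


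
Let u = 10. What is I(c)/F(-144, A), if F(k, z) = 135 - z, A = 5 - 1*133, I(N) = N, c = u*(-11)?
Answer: -110/263 ≈ -0.41825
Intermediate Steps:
c = -110 (c = 10*(-11) = -110)
A = -128 (A = 5 - 133 = -128)
I(c)/F(-144, A) = -110/(135 - 1*(-128)) = -110/(135 + 128) = -110/263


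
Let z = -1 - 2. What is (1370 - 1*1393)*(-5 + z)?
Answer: 184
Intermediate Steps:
z = -3
(1370 - 1*1393)*(-5 + z) = (1370 - 1*1393)*(-5 - 3) = (1370 - 1393)*(-8) = -23*(-8) = 184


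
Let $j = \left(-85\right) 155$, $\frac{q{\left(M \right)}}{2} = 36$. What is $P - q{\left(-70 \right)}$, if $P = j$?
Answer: $-13247$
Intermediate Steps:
$q{\left(M \right)} = 72$ ($q{\left(M \right)} = 2 \cdot 36 = 72$)
$j = -13175$
$P = -13175$
$P - q{\left(-70 \right)} = -13175 - 72 = -13247$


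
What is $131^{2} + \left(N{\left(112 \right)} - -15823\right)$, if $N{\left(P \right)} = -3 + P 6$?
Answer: $33653$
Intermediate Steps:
$N{\left(P \right)} = -3 + 6 P$
$131^{2} + \left(N{\left(112 \right)} - -15823\right) = 131^{2} + \left(\left(-3 + 6 \cdot 112\right) - -15823\right) = 17161 + \left(\left(-3 + 672\right) + 15823\right) = 17161 + \left(669 + 15823\right) = 17161 + 16492 = 33653$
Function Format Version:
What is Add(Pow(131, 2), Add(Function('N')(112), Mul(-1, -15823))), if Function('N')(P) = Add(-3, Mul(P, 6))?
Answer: 33653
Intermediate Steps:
Function('N')(P) = Add(-3, Mul(6, P))
Add(Pow(131, 2), Add(Function('N')(112), Mul(-1, -15823))) = Add(Pow(131, 2), Add(Add(-3, Mul(6, 112)), Mul(-1, -15823))) = Add(17161, Add(Add(-3, 672), 15823)) = Add(17161, Add(669, 15823)) = Add(17161, 16492) = 33653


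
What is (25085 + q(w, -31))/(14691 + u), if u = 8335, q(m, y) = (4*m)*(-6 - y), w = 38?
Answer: 28885/23026 ≈ 1.2545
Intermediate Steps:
q(m, y) = 4*m*(-6 - y)
(25085 + q(w, -31))/(14691 + u) = (25085 - 4*38*(6 - 31))/(14691 + 8335) = (25085 - 4*38*(-25))/23026 = (25085 + 3800)*(1/23026) = 28885*(1/23026) = 28885/23026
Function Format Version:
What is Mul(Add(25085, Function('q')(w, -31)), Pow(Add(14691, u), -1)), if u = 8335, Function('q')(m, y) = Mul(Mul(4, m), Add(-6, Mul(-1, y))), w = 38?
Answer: Rational(28885, 23026) ≈ 1.2545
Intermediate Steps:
Function('q')(m, y) = Mul(4, m, Add(-6, Mul(-1, y)))
Mul(Add(25085, Function('q')(w, -31)), Pow(Add(14691, u), -1)) = Mul(Add(25085, Mul(-4, 38, Add(6, -31))), Pow(Add(14691, 8335), -1)) = Mul(Add(25085, Mul(-4, 38, -25)), Pow(23026, -1)) = Mul(Add(25085, 3800), Rational(1, 23026)) = Mul(28885, Rational(1, 23026)) = Rational(28885, 23026)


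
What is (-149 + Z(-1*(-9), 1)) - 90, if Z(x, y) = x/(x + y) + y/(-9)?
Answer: -21439/90 ≈ -238.21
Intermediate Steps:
Z(x, y) = -y/9 + x/(x + y) (Z(x, y) = x/(x + y) + y*(-⅑) = x/(x + y) - y/9 = -y/9 + x/(x + y))
(-149 + Z(-1*(-9), 1)) - 90 = (-149 + (-1*(-9) - ⅑*1² - ⅑*(-1*(-9))*1)/(-1*(-9) + 1)) - 90 = (-149 + (9 - ⅑*1 - ⅑*9*1)/(9 + 1)) - 90 = (-149 + (9 - ⅑ - 1)/10) - 90 = (-149 + (⅒)*(71/9)) - 90 = (-149 + 71/90) - 90 = -13339/90 - 90 = -21439/90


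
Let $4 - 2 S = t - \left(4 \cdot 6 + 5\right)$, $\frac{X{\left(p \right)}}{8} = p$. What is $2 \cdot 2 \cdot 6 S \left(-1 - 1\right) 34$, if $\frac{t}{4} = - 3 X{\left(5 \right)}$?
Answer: $-418608$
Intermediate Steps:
$X{\left(p \right)} = 8 p$
$t = -480$ ($t = 4 \left(- 3 \cdot 8 \cdot 5\right) = 4 \left(\left(-3\right) 40\right) = 4 \left(-120\right) = -480$)
$S = \frac{513}{2}$ ($S = 2 - \frac{-480 - \left(4 \cdot 6 + 5\right)}{2} = 2 - \frac{-480 - \left(24 + 5\right)}{2} = 2 - \frac{-480 - 29}{2} = 2 - - \frac{509}{2} = 2 + \frac{509}{2} = \frac{513}{2} \approx 256.5$)
$2 \cdot 2 \cdot 6 S \left(-1 - 1\right) 34 = 2 \cdot 2 \cdot 6 \frac{513 \left(-1 - 1\right)}{2} \cdot 34 = 4 \cdot 6 \cdot \frac{513}{2} \left(-2\right) 34 = 24 \left(-513\right) 34 = \left(-12312\right) 34 = -418608$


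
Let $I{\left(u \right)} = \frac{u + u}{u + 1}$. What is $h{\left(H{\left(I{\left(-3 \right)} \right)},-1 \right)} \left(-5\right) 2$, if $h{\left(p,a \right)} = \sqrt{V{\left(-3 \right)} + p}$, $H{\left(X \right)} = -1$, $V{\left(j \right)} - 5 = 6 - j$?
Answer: $- 10 \sqrt{13} \approx -36.056$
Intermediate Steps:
$I{\left(u \right)} = \frac{2 u}{1 + u}$
$V{\left(j \right)} = 11 - j$ ($V{\left(j \right)} = 5 - \left(-6 + j\right) = 11 - j$)
$h{\left(p,a \right)} = \sqrt{14 + p}$ ($h{\left(p,a \right)} = \sqrt{\left(11 - -3\right) + p} = \sqrt{\left(11 + 3\right) + p} = \sqrt{14 + p}$)
$h{\left(H{\left(I{\left(-3 \right)} \right)},-1 \right)} \left(-5\right) 2 = \sqrt{14 - 1} \left(-5\right) 2 = \sqrt{13} \left(-5\right) 2 = - 5 \sqrt{13} \cdot 2 = - 10 \sqrt{13}$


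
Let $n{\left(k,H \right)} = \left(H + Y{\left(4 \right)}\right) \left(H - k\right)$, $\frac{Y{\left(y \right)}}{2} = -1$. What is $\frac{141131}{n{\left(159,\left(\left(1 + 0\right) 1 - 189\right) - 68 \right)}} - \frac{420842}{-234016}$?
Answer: $\frac{19521616259}{6264023280} \approx 3.1165$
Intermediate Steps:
$Y{\left(y \right)} = -2$ ($Y{\left(y \right)} = 2 \left(-1\right) = -2$)
$n{\left(k,H \right)} = \left(-2 + H\right) \left(H - k\right)$ ($n{\left(k,H \right)} = \left(H - 2\right) \left(H - k\right) = \left(-2 + H\right) \left(H - k\right)$)
$\frac{141131}{n{\left(159,\left(\left(1 + 0\right) 1 - 189\right) - 68 \right)}} - \frac{420842}{-234016} = \frac{141131}{\left(\left(\left(1 + 0\right) 1 - 189\right) - 68\right)^{2} - 2 \left(\left(\left(1 + 0\right) 1 - 189\right) - 68\right) + 2 \cdot 159 - \left(\left(\left(1 + 0\right) 1 - 189\right) - 68\right) 159} - \frac{420842}{-234016} = \frac{141131}{\left(\left(1 \cdot 1 - 189\right) - 68\right)^{2} - 2 \left(\left(1 \cdot 1 - 189\right) - 68\right) + 318 - \left(\left(1 \cdot 1 - 189\right) - 68\right) 159} - - \frac{210421}{117008} = \frac{141131}{\left(\left(1 - 189\right) - 68\right)^{2} - 2 \left(\left(1 - 189\right) - 68\right) + 318 - \left(\left(1 - 189\right) - 68\right) 159} + \frac{210421}{117008} = \frac{141131}{\left(-188 - 68\right)^{2} - 2 \left(-188 - 68\right) + 318 - \left(-188 - 68\right) 159} + \frac{210421}{117008} = \frac{141131}{\left(-256\right)^{2} - -512 + 318 - \left(-256\right) 159} + \frac{210421}{117008} = \frac{141131}{65536 + 512 + 318 + 40704} + \frac{210421}{117008} = \frac{141131}{107070} + \frac{210421}{117008} = \frac{19521616259}{6264023280}$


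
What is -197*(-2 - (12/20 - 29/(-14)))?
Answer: 64419/70 ≈ 920.27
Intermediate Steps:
-197*(-2 - (12/20 - 29/(-14))) = -197*(-2 - (12*(1/20) - 29*(-1/14))) = -197*(-2 - (⅗ + 29/14)) = -197*(-2 - 1*187/70) = -197*(-2 - 187/70) = -197*(-327/70) = 64419/70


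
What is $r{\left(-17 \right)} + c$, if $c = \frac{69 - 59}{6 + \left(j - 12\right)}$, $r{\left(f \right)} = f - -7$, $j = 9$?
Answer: $- \frac{20}{3} \approx -6.6667$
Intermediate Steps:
$r{\left(f \right)} = 7 + f$ ($r{\left(f \right)} = f + 7 = 7 + f$)
$c = \frac{10}{3}$ ($c = \frac{69 - 59}{6 + \left(9 - 12\right)} = \frac{10}{6 + \left(9 - 12\right)} = \frac{10}{6 - 3} = \frac{10}{3} \approx 3.3333$)
$r{\left(-17 \right)} + c = \left(7 - 17\right) + \frac{10}{3} = -10 + \frac{10}{3} = - \frac{20}{3}$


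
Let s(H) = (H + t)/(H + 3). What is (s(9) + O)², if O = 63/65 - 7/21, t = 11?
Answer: 201601/38025 ≈ 5.3018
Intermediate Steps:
O = 124/195 (O = 63*(1/65) - 7*1/21 = 63/65 - ⅓ = 124/195 ≈ 0.63590)
s(H) = (11 + H)/(3 + H) (s(H) = (H + 11)/(H + 3) = (11 + H)/(3 + H))
(s(9) + O)² = ((11 + 9)/(3 + 9) + 124/195)² = (20/12 + 124/195)² = ((1/12)*20 + 124/195)² = (5/3 + 124/195)² = (449/195)² = 201601/38025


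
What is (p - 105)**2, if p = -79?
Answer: 33856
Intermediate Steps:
(p - 105)**2 = (-79 - 105)**2 = (-184)**2 = 33856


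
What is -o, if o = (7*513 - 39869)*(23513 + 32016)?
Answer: 2014481062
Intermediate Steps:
o = -2014481062 (o = (3591 - 39869)*55529 = -36278*55529 = -2014481062)
-o = -1*(-2014481062) = 2014481062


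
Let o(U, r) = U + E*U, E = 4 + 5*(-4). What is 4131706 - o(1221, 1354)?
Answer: 4150021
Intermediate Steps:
E = -16 (E = 4 - 20 = -16)
o(U, r) = -15*U (o(U, r) = U - 16*U = -15*U)
4131706 - o(1221, 1354) = 4131706 - (-15)*1221 = 4131706 - 1*(-18315) = 4131706 + 18315 = 4150021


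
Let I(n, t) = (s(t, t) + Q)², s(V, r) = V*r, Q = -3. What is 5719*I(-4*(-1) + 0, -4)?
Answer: 966511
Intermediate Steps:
I(n, t) = (-3 + t²)² (I(n, t) = (t*t - 3)² = (t² - 3)² = (-3 + t²)²)
5719*I(-4*(-1) + 0, -4) = 5719*(-3 + (-4)²)² = 5719*(-3 + 16)² = 5719*13² = 5719*169 = 966511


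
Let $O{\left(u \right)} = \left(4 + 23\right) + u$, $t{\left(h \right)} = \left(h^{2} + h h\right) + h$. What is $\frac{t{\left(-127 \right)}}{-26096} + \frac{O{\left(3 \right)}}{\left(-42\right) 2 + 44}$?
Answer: $- \frac{51703}{26096} \approx -1.9813$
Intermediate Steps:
$t{\left(h \right)} = h + 2 h^{2}$ ($t{\left(h \right)} = \left(h^{2} + h^{2}\right) + h = 2 h^{2} + h = h + 2 h^{2}$)
$O{\left(u \right)} = 27 + u$
$\frac{t{\left(-127 \right)}}{-26096} + \frac{O{\left(3 \right)}}{\left(-42\right) 2 + 44} = \frac{\left(-127\right) \left(1 + 2 \left(-127\right)\right)}{-26096} + \frac{27 + 3}{\left(-42\right) 2 + 44} = - 127 \left(1 - 254\right) \left(- \frac{1}{26096}\right) + \frac{30}{-84 + 44} = \left(-127\right) \left(-253\right) \left(- \frac{1}{26096}\right) + \frac{30}{-40} = 32131 \left(- \frac{1}{26096}\right) + 30 \left(- \frac{1}{40}\right) = - \frac{32131}{26096} - \frac{3}{4} = - \frac{51703}{26096}$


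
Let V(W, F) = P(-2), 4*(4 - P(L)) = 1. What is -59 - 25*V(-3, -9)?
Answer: -611/4 ≈ -152.75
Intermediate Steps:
P(L) = 15/4 (P(L) = 4 - ¼*1 = 4 - ¼ = 15/4)
V(W, F) = 15/4
-59 - 25*V(-3, -9) = -59 - 25*15/4 = -59 - 375/4 = -611/4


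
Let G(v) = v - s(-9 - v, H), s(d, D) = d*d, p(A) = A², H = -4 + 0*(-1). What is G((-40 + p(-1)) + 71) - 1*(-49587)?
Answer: 47938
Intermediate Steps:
H = -4 (H = -4 + 0 = -4)
s(d, D) = d²
G(v) = v - (-9 - v)²
G((-40 + p(-1)) + 71) - 1*(-49587) = (((-40 + (-1)²) + 71) - (9 + ((-40 + (-1)²) + 71))²) - 1*(-49587) = (((-40 + 1) + 71) - (9 + ((-40 + 1) + 71))²) + 49587 = ((-39 + 71) - (9 + (-39 + 71))²) + 49587 = (32 - (9 + 32)²) + 49587 = (32 - 1*41²) + 49587 = (32 - 1*1681) + 49587 = (32 - 1681) + 49587 = -1649 + 49587 = 47938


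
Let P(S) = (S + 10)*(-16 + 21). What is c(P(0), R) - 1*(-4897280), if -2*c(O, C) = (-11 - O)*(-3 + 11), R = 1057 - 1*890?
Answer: 4897524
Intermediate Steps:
R = 167 (R = 1057 - 890 = 167)
P(S) = 50 + 5*S (P(S) = (10 + S)*5 = 50 + 5*S)
c(O, C) = 44 + 4*O (c(O, C) = -(-11 - O)*(-3 + 11)/2 = -(-11 - O)*8/2 = -(-88 - 8*O)/2 = 44 + 4*O)
c(P(0), R) - 1*(-4897280) = (44 + 4*(50 + 5*0)) - 1*(-4897280) = (44 + 4*(50 + 0)) + 4897280 = (44 + 4*50) + 4897280 = (44 + 200) + 4897280 = 244 + 4897280 = 4897524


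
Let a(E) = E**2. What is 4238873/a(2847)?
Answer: 4238873/8105409 ≈ 0.52297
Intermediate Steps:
4238873/a(2847) = 4238873/(2847**2) = 4238873/8105409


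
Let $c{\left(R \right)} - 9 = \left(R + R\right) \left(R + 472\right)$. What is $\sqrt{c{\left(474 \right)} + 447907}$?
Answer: $2 \sqrt{336181} \approx 1159.6$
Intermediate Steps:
$c{\left(R \right)} = 9 + 2 R \left(472 + R\right)$ ($c{\left(R \right)} = 9 + \left(R + R\right) \left(R + 472\right) = 9 + 2 R \left(472 + R\right)$)
$\sqrt{c{\left(474 \right)} + 447907} = \sqrt{\left(9 + 2 \cdot 474^{2} + 944 \cdot 474\right) + 447907} = \sqrt{\left(9 + 2 \cdot 224676 + 447456\right) + 447907} = \sqrt{\left(9 + 449352 + 447456\right) + 447907} = \sqrt{896817 + 447907} = \sqrt{1344724} = 2 \sqrt{336181}$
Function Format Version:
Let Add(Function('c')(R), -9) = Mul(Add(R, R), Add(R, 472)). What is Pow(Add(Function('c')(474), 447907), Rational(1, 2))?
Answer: Mul(2, Pow(336181, Rational(1, 2))) ≈ 1159.6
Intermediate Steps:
Function('c')(R) = Add(9, Mul(2, R, Add(472, R))) (Function('c')(R) = Add(9, Mul(Add(R, R), Add(R, 472))) = Add(9, Mul(Mul(2, R), Add(472, R))) = Add(9, Mul(2, R, Add(472, R))))
Pow(Add(Function('c')(474), 447907), Rational(1, 2)) = Pow(Add(Add(9, Mul(2, Pow(474, 2)), Mul(944, 474)), 447907), Rational(1, 2)) = Pow(Add(Add(9, Mul(2, 224676), 447456), 447907), Rational(1, 2)) = Pow(Add(Add(9, 449352, 447456), 447907), Rational(1, 2)) = Pow(Add(896817, 447907), Rational(1, 2)) = Pow(1344724, Rational(1, 2)) = Mul(2, Pow(336181, Rational(1, 2)))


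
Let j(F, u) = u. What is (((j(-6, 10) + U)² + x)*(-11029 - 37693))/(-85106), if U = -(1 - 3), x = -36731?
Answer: -891295907/42553 ≈ -20946.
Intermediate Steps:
U = 2 (U = -1*(-2) = 2)
(((j(-6, 10) + U)² + x)*(-11029 - 37693))/(-85106) = (((10 + 2)² - 36731)*(-11029 - 37693))/(-85106) = ((12² - 36731)*(-48722))*(-1/85106) = ((144 - 36731)*(-48722))*(-1/85106) = -36587*(-48722)*(-1/85106) = 1782591814*(-1/85106) = -891295907/42553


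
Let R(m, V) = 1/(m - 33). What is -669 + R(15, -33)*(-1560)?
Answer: -1747/3 ≈ -582.33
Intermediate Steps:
R(m, V) = 1/(-33 + m)
-669 + R(15, -33)*(-1560) = -669 - 1560/(-33 + 15) = -669 - 1560/(-18) = -669 - 1/18*(-1560) = -669 + 260/3 = -1747/3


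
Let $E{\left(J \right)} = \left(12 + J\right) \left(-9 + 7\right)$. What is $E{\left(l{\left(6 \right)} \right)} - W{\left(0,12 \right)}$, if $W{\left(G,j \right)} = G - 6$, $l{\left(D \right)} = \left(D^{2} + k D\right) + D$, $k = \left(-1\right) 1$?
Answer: $-90$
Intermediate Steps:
$k = -1$
$l{\left(D \right)} = D^{2}$ ($l{\left(D \right)} = \left(D^{2} - D\right) + D = D^{2}$)
$W{\left(G,j \right)} = -6 + G$ ($W{\left(G,j \right)} = G - 6 = -6 + G$)
$E{\left(J \right)} = -24 - 2 J$ ($E{\left(J \right)} = \left(12 + J\right) \left(-2\right) = -24 - 2 J$)
$E{\left(l{\left(6 \right)} \right)} - W{\left(0,12 \right)} = \left(-24 - 2 \cdot 6^{2}\right) - \left(-6 + 0\right) = \left(-24 - 72\right) - -6 = \left(-24 - 72\right) + 6 = -96 + 6 = -90$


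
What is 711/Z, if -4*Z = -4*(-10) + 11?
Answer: -948/17 ≈ -55.765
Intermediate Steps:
Z = -51/4 (Z = -(-4*(-10) + 11)/4 = -(40 + 11)/4 = -1/4*51 = -51/4 ≈ -12.750)
711/Z = 711/(-51/4) = 711*(-4/51) = -948/17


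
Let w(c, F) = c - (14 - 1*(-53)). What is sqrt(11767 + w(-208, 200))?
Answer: 26*sqrt(17) ≈ 107.20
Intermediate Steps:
w(c, F) = -67 + c (w(c, F) = c - (14 + 53) = c - 1*67 = c - 67 = -67 + c)
sqrt(11767 + w(-208, 200)) = sqrt(11767 + (-67 - 208)) = sqrt(11767 - 275) = sqrt(11492) = 26*sqrt(17)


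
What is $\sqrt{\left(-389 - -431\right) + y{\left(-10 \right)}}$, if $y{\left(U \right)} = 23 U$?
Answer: $2 i \sqrt{47} \approx 13.711 i$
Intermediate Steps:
$\sqrt{\left(-389 - -431\right) + y{\left(-10 \right)}} = \sqrt{\left(-389 - -431\right) + 23 \left(-10\right)} = \sqrt{\left(-389 + 431\right) - 230} = \sqrt{42 - 230} = \sqrt{-188} = 2 i \sqrt{47}$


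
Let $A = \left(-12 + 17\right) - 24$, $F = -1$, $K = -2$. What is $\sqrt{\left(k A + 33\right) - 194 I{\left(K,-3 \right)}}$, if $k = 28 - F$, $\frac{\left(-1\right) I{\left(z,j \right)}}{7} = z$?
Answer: $7 i \sqrt{66} \approx 56.868 i$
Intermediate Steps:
$I{\left(z,j \right)} = - 7 z$
$k = 29$ ($k = 28 - -1 = 28 + 1 = 29$)
$A = -19$ ($A = 5 - 24 = -19$)
$\sqrt{\left(k A + 33\right) - 194 I{\left(K,-3 \right)}} = \sqrt{\left(29 \left(-19\right) + 33\right) - 194 \left(\left(-7\right) \left(-2\right)\right)} = \sqrt{\left(-551 + 33\right) - 2716} = \sqrt{-518 - 2716} = \sqrt{-3234} = 7 i \sqrt{66}$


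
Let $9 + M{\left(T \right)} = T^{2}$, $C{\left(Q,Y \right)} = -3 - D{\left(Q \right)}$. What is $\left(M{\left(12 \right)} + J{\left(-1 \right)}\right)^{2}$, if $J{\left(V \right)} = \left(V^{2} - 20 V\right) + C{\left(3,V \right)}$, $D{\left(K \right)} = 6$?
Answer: $21609$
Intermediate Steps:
$C{\left(Q,Y \right)} = -9$ ($C{\left(Q,Y \right)} = -3 - 6 = -9$)
$J{\left(V \right)} = -9 + V^{2} - 20 V$ ($J{\left(V \right)} = \left(V^{2} - 20 V\right) - 9 = -9 + V^{2} - 20 V$)
$M{\left(T \right)} = -9 + T^{2}$
$\left(M{\left(12 \right)} + J{\left(-1 \right)}\right)^{2} = \left(\left(-9 + 12^{2}\right) - \left(-11 - 1\right)\right)^{2} = \left(\left(-9 + 144\right) + \left(-9 + 1 + 20\right)\right)^{2} = \left(135 + 12\right)^{2} = 147^{2} = 21609$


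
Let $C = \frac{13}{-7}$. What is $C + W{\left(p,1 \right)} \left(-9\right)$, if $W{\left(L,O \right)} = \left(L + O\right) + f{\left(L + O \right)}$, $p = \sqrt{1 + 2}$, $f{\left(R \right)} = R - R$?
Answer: $- \frac{76}{7} - 9 \sqrt{3} \approx -26.446$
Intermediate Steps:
$C = - \frac{13}{7}$ ($C = 13 \left(- \frac{1}{7}\right) = - \frac{13}{7} \approx -1.8571$)
$f{\left(R \right)} = 0$
$p = \sqrt{3} \approx 1.732$
$W{\left(L,O \right)} = L + O$ ($W{\left(L,O \right)} = \left(L + O\right) + 0 = L + O$)
$C + W{\left(p,1 \right)} \left(-9\right) = - \frac{13}{7} + \left(\sqrt{3} + 1\right) \left(-9\right) = - \frac{13}{7} + \left(1 + \sqrt{3}\right) \left(-9\right) = - \frac{13}{7} - \left(9 + 9 \sqrt{3}\right) = - \frac{76}{7} - 9 \sqrt{3}$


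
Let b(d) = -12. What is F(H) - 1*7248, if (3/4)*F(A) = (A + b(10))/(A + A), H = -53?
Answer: -1152302/159 ≈ -7247.2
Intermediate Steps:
F(A) = 2*(-12 + A)/(3*A) (F(A) = 4*((A - 12)/(A + A))/3 = 4*((-12 + A)/((2*A)))/3 = 4*((-12 + A)*(1/(2*A)))/3 = 4*((-12 + A)/(2*A))/3 = 2*(-12 + A)/(3*A))
F(H) - 1*7248 = (⅔ - 8/(-53)) - 1*7248 = (⅔ - 8*(-1/53)) - 7248 = (⅔ + 8/53) - 7248 = 130/159 - 7248 = -1152302/159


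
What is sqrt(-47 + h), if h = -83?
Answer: I*sqrt(130) ≈ 11.402*I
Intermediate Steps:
sqrt(-47 + h) = sqrt(-47 - 83) = sqrt(-130) = I*sqrt(130)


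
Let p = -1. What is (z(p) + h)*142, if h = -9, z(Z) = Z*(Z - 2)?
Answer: -852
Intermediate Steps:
z(Z) = Z*(-2 + Z)
(z(p) + h)*142 = (-(-2 - 1) - 9)*142 = (-1*(-3) - 9)*142 = (3 - 9)*142 = -6*142 = -852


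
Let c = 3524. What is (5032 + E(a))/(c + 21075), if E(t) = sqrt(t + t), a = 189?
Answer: 296/1447 + 3*sqrt(42)/24599 ≈ 0.20535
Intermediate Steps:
E(t) = sqrt(2)*sqrt(t) (E(t) = sqrt(2*t) = sqrt(2)*sqrt(t))
(5032 + E(a))/(c + 21075) = (5032 + sqrt(2)*sqrt(189))/(3524 + 21075) = (5032 + sqrt(2)*(3*sqrt(21)))/24599 = (5032 + 3*sqrt(42))*(1/24599) = 296/1447 + 3*sqrt(42)/24599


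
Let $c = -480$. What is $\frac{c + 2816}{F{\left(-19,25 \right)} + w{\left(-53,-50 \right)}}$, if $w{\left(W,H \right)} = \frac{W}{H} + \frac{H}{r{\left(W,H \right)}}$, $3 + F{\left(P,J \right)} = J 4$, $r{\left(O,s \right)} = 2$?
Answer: $\frac{116800}{3653} \approx 31.974$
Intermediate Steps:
$F{\left(P,J \right)} = -3 + 4 J$ ($F{\left(P,J \right)} = -3 + J 4 = -3 + 4 J$)
$w{\left(W,H \right)} = \frac{H}{2} + \frac{W}{H}$ ($w{\left(W,H \right)} = \frac{W}{H} + \frac{H}{2} = \frac{H}{2} + \frac{W}{H}$)
$\frac{c + 2816}{F{\left(-19,25 \right)} + w{\left(-53,-50 \right)}} = \frac{-480 + 2816}{\left(-3 + 4 \cdot 25\right) + \left(\frac{1}{2} \left(-50\right) - \frac{53}{-50}\right)} = \frac{2336}{\left(-3 + 100\right) - \frac{1197}{50}} = \frac{2336}{97 + \left(-25 + \frac{53}{50}\right)} = \frac{2336}{97 - \frac{1197}{50}} = \frac{2336}{\frac{3653}{50}} = 2336 \cdot \frac{50}{3653} = \frac{116800}{3653}$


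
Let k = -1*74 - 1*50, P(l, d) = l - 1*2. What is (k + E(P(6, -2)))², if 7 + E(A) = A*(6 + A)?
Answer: 8281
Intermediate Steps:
P(l, d) = -2 + l (P(l, d) = l - 2 = -2 + l)
E(A) = -7 + A*(6 + A)
k = -124 (k = -74 - 50 = -124)
(k + E(P(6, -2)))² = (-124 + (-7 + (-2 + 6)² + 6*(-2 + 6)))² = (-124 + (-7 + 4² + 6*4))² = (-124 + (-7 + 16 + 24))² = (-124 + 33)² = (-91)² = 8281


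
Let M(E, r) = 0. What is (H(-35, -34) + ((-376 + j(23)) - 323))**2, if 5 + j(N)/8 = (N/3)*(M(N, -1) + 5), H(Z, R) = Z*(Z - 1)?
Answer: 6165289/9 ≈ 6.8503e+5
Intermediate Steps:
H(Z, R) = Z*(-1 + Z)
j(N) = -40 + 40*N/3 (j(N) = -40 + 8*((N/3)*(0 + 5)) = -40 + 8*((N*(1/3))*5) = -40 + 8*((N/3)*5) = -40 + 8*(5*N/3) = -40 + 40*N/3)
(H(-35, -34) + ((-376 + j(23)) - 323))**2 = (-35*(-1 - 35) + ((-376 + (-40 + (40/3)*23)) - 323))**2 = (-35*(-36) + ((-376 + (-40 + 920/3)) - 323))**2 = (1260 + ((-376 + 800/3) - 323))**2 = (1260 + (-328/3 - 323))**2 = (1260 - 1297/3)**2 = (2483/3)**2 = 6165289/9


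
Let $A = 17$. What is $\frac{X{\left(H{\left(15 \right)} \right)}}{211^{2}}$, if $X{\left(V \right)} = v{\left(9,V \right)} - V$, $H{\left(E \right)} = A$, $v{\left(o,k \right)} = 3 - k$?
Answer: $- \frac{31}{44521} \approx -0.0006963$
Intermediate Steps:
$H{\left(E \right)} = 17$
$X{\left(V \right)} = 3 - 2 V$ ($X{\left(V \right)} = \left(3 - V\right) - V = 3 - 2 V$)
$\frac{X{\left(H{\left(15 \right)} \right)}}{211^{2}} = \frac{3 - 34}{211^{2}} = \frac{3 - 34}{44521} = \left(-31\right) \frac{1}{44521} = - \frac{31}{44521}$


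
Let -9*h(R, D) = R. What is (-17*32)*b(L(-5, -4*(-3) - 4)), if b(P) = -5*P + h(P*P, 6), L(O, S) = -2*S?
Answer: -252416/9 ≈ -28046.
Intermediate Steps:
h(R, D) = -R/9
b(P) = -5*P - P²/9 (b(P) = -5*P - P*P/9 = -5*P - P²/9)
(-17*32)*b(L(-5, -4*(-3) - 4)) = (-17*32)*((-2*(-4*(-3) - 4))*(-45 - (-2)*(-4*(-3) - 4))/9) = -544*(-2*(12 - 4))*(-45 - (-2)*(12 - 4))/9 = -544*(-2*8)*(-45 - (-2)*8)/9 = -544*(-16)*(-45 - 1*(-16))/9 = -544*(-16)*(-45 + 16)/9 = -544*(-16)*(-29)/9 = -544*464/9 = -252416/9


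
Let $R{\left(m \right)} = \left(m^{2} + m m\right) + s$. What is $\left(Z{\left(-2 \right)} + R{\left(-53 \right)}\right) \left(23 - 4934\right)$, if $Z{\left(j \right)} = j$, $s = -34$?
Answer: $-27413202$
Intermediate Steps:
$R{\left(m \right)} = -34 + 2 m^{2}$ ($R{\left(m \right)} = \left(m^{2} + m m\right) - 34 = \left(m^{2} + m^{2}\right) - 34 = 2 m^{2} - 34 = -34 + 2 m^{2}$)
$\left(Z{\left(-2 \right)} + R{\left(-53 \right)}\right) \left(23 - 4934\right) = \left(-2 - \left(34 - 2 \left(-53\right)^{2}\right)\right) \left(23 - 4934\right) = \left(-2 + \left(-34 + 2 \cdot 2809\right)\right) \left(-4911\right) = \left(-2 + \left(-34 + 5618\right)\right) \left(-4911\right) = \left(-2 + 5584\right) \left(-4911\right) = 5582 \left(-4911\right) = -27413202$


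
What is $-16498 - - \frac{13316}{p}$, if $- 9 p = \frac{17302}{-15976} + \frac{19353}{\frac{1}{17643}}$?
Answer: $- \frac{44997677011763170}{2727462483601} \approx -16498.0$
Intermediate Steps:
$p = - \frac{2727462483601}{71892}$ ($p = - \frac{\frac{17302}{-15976} + \frac{19353}{\frac{1}{17643}}}{9} = - \frac{17302 \left(- \frac{1}{15976}\right) + 19353 \frac{1}{\frac{1}{17643}}}{9} = - \frac{- \frac{8651}{7988} + 19353 \cdot 17643}{9} = - \frac{- \frac{8651}{7988} + 341444979}{9} = \left(- \frac{1}{9}\right) \frac{2727462483601}{7988} = - \frac{2727462483601}{71892} \approx -3.7938 \cdot 10^{7}$)
$-16498 - - \frac{13316}{p} = -16498 - - \frac{13316}{- \frac{2727462483601}{71892}} = -16498 - \left(-13316\right) \left(- \frac{71892}{2727462483601}\right) = -16498 - \frac{957313872}{2727462483601} = - \frac{44997677011763170}{2727462483601}$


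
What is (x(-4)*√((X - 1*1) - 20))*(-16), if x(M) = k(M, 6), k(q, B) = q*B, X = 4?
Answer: 384*I*√17 ≈ 1583.3*I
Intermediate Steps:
k(q, B) = B*q
x(M) = 6*M
(x(-4)*√((X - 1*1) - 20))*(-16) = ((6*(-4))*√((4 - 1*1) - 20))*(-16) = -24*√((4 - 1) - 20)*(-16) = -24*√(3 - 20)*(-16) = -24*I*√17*(-16) = 384*I*√17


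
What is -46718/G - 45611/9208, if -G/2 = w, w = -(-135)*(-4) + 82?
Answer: -117989755/2108632 ≈ -55.956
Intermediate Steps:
w = -458 (w = -15*36 + 82 = -540 + 82 = -458)
G = 916 (G = -2*(-458) = 916)
-46718/G - 45611/9208 = -46718/916 - 45611/9208 = -46718*1/916 - 45611*1/9208 = -23359/458 - 45611/9208 = -117989755/2108632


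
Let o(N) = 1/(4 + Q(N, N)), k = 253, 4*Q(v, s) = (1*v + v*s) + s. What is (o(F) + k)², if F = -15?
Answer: 2850171769/44521 ≈ 64019.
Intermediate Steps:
Q(v, s) = s/4 + v/4 + s*v/4 (Q(v, s) = ((1*v + v*s) + s)/4 = ((v + s*v) + s)/4 = (s + v + s*v)/4 = s/4 + v/4 + s*v/4)
o(N) = 1/(4 + N/2 + N²/4) (o(N) = 1/(4 + (N/4 + N/4 + N*N/4)) = 1/(4 + (N/4 + N/4 + N²/4)) = 1/(4 + (N/2 + N²/4)) = 1/(4 + N/2 + N²/4))
(o(F) + k)² = (4/(16 + (-15)² + 2*(-15)) + 253)² = (4/(16 + 225 - 30) + 253)² = (4/211 + 253)² = (53387/211)² = 2850171769/44521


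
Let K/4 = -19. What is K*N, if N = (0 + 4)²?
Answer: -1216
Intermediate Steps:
K = -76 (K = 4*(-19) = -76)
N = 16 (N = 4² = 16)
K*N = -76*16 = -1216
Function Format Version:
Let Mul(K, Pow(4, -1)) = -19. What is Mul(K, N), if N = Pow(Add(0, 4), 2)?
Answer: -1216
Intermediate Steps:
K = -76 (K = Mul(4, -19) = -76)
N = 16 (N = Pow(4, 2) = 16)
Mul(K, N) = Mul(-76, 16) = -1216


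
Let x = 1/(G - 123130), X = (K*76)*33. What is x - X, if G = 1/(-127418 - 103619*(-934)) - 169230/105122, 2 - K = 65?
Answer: 220663077753844826631158/1396566401896071549 ≈ 1.5800e+5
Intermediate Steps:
K = -63 (K = 2 - 1*65 = 2 - 65 = -63)
X = -158004 (X = -63*76*33 = -4788*33 = -158004)
G = -18258948782609/11342062397038 (G = -1/934/(-231037) - 169230*1/105122 = -1/231037*(-1/934) - 84615/52561 = 1/215788558 - 84615/52561 = -18258948782609/11342062397038 ≈ -1.6098)
x = -11342062397038/1396566401896071549 (x = 1/(-18258948782609/11342062397038 - 123130) = 1/(-1396566401896071549/11342062397038) = -11342062397038/1396566401896071549 ≈ -8.1214e-6)
x - X = -11342062397038/1396566401896071549 - 1*(-158004) = -11342062397038/1396566401896071549 + 158004 = 220663077753844826631158/1396566401896071549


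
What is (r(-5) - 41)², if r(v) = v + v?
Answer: 2601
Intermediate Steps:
r(v) = 2*v
(r(-5) - 41)² = (2*(-5) - 41)² = (-10 - 41)² = (-51)² = 2601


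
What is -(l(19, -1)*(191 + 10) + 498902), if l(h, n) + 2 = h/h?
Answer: -498701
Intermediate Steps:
l(h, n) = -1 (l(h, n) = -2 + h/h = -2 + 1 = -1)
-(l(19, -1)*(191 + 10) + 498902) = -(-(191 + 10) + 498902) = -(-1*201 + 498902) = -(-201 + 498902) = -1*498701 = -498701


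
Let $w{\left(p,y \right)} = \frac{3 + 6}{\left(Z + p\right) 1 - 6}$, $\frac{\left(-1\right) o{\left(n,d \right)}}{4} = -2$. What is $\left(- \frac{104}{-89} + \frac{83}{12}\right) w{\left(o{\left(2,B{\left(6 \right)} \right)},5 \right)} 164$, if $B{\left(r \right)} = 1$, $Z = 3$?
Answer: $\frac{212421}{89} \approx 2386.8$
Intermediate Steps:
$o{\left(n,d \right)} = 8$ ($o{\left(n,d \right)} = \left(-4\right) \left(-2\right) = 8$)
$w{\left(p,y \right)} = \frac{9}{-3 + p}$ ($w{\left(p,y \right)} = \frac{3 + 6}{\left(3 + p\right) 1 - 6} = \frac{9}{\left(3 + p\right) - 6} = \frac{9}{-3 + p}$)
$\left(- \frac{104}{-89} + \frac{83}{12}\right) w{\left(o{\left(2,B{\left(6 \right)} \right)},5 \right)} 164 = \left(- \frac{104}{-89} + \frac{83}{12}\right) \frac{9}{-3 + 8} \cdot 164 = \left(\left(-104\right) \left(- \frac{1}{89}\right) + 83 \cdot \frac{1}{12}\right) \frac{9}{5} \cdot 164 = \left(\frac{104}{89} + \frac{83}{12}\right) 9 \cdot \frac{1}{5} \cdot 164 = \frac{8635}{1068} \cdot \frac{9}{5} \cdot 164 = \frac{5181}{356} \cdot 164 = \frac{212421}{89}$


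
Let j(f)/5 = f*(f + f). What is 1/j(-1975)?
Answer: 1/39006250 ≈ 2.5637e-8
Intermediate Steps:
j(f) = 10*f² (j(f) = 5*(f*(f + f)) = 5*(f*(2*f)) = 5*(2*f²) = 10*f²)
1/j(-1975) = 1/(10*(-1975)²) = 1/(10*3900625) = 1/39006250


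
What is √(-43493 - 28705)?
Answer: 3*I*√8022 ≈ 268.7*I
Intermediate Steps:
√(-43493 - 28705) = √(-72198) = 3*I*√8022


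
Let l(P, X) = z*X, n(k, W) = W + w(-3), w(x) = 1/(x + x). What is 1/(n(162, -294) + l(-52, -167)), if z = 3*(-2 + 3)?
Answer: -6/4771 ≈ -0.0012576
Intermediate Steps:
z = 3 (z = 3*1 = 3)
w(x) = 1/(2*x)
n(k, W) = -1/6 + W (n(k, W) = W + (1/2)/(-3) = W + (1/2)*(-1/3) = W - 1/6 = -1/6 + W)
l(P, X) = 3*X
1/(n(162, -294) + l(-52, -167)) = 1/((-1/6 - 294) + 3*(-167)) = 1/(-1765/6 - 501) = 1/(-4771/6) = -6/4771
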